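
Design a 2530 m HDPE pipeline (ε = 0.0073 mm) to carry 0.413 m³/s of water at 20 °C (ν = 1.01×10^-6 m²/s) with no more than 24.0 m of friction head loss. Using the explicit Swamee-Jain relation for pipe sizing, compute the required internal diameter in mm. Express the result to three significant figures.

D ≈ 448 mm

Swamee-Jain (Type III): D = 0.66·[ε^1.25·(LQ²/(gh_f))^4.75 + ν·Q^9.4·(L/(gh_f))^5.2]^0.04
LQ²/(gh_f) = 1.833; L/(gh_f) = 10.75
Term 1 = ε^1.25·(…)^4.75 = 6.75×10^-6; Term 2 = ν·Q^9.4·(…)^5.2 = 5.71×10^-5
D = 0.66·(6.75×10^-6 + 5.71×10^-5)^0.04 = 0.4485 m = 448 mm
Check: V = 2.61 m/s, Re = 1.16×10^6, f = 0.01175, h_f = 23.1 m ≈ 24.0 m ✓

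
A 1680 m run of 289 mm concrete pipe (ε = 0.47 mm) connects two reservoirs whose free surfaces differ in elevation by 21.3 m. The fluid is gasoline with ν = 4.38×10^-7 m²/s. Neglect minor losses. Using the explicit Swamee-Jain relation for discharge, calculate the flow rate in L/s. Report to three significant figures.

Q ≈ 118 L/s

Swamee-Jain (Type II): Q = -0.965·√(gD⁵h_f/L)·ln[ε/(3.7D) + √(3.17ν²L/(gD³h_f))]
√(gD⁵h_f/L) = √(9.81·0.289⁵·21.3/1680) = 0.01583
ε/(3.7D) = 4.40×10^-4; √(3.17ν²L/(gD³h_f)) = 1.42×10^-5
Q = -0.965·0.01583·ln(4.538×10^-4) = 0.1176 m³/s
Check: V = 1.79 m/s, Re = 1.18×10^6, f = 0.02244, h_f = 21.4 m ≈ 21.3 m ✓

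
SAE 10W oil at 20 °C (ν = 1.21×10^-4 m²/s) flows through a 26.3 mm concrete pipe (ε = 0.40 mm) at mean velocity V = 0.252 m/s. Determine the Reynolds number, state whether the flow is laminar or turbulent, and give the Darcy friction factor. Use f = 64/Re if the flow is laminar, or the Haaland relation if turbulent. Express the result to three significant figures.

Re = VD/ν = 0.2520·0.0263/1.21×10^-4 = 54.8
Re < 2300 → laminar → f = 64/Re = 1.168

Re ≈ 54.8; laminar; f = 64/Re ≈ 1.17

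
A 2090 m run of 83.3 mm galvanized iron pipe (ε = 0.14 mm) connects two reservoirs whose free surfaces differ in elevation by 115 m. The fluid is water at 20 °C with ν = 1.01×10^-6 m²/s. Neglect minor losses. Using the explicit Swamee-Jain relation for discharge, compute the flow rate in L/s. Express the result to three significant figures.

Q ≈ 10.6 L/s

Swamee-Jain (Type II): Q = -0.965·√(gD⁵h_f/L)·ln[ε/(3.7D) + √(3.17ν²L/(gD³h_f))]
√(gD⁵h_f/L) = √(9.81·0.0833⁵·115/2090) = 0.001471
ε/(3.7D) = 4.54×10^-4; √(3.17ν²L/(gD³h_f)) = 1.02×10^-4
Q = -0.965·0.001471·ln(5.560×10^-4) = 0.01064 m³/s
Check: V = 1.95 m/s, Re = 1.61×10^5, f = 0.02378, h_f = 116 m ≈ 115 m ✓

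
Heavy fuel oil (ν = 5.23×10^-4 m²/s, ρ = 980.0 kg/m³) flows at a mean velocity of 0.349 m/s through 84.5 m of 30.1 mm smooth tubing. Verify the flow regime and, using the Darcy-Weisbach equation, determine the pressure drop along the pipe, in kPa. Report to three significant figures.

Δp ≈ 534 kPa

Re = VD/ν = 0.349·0.03010/5.23×10^-4 = 20.1 → laminar (Re < 2300)
f = 64/Re = 3.186
h_f = f(L/D)V²/(2g) = 3.186·(84.5/0.03010)·0.349²/(2·9.81) = 55.53 m
Δp = ρg·h_f = 980.0·9.81·55.53 = 533.9 kPa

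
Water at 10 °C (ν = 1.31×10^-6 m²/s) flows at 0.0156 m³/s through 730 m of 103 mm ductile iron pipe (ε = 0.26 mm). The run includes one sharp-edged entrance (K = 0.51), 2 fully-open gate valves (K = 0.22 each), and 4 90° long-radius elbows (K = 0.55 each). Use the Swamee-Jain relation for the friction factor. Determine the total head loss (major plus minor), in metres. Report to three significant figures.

H_L ≈ 33.7 m

V = 4Q/(πD²) = 1.872 m/s; V²/2g = 0.1787 m
Re = 1.47×10^5, ε/D = 0.00252 → f = 0.02616 (Swamee-Jain)
Major: h_f = f(L/D)·V²/2g = 0.02616·7087·0.1787 = 33.13 m
Minor: ΣK = 3.15; h_m = ΣK·V²/2g = 0.5628 m
Total H_L = 33.13 + 0.5628 = 33.69 m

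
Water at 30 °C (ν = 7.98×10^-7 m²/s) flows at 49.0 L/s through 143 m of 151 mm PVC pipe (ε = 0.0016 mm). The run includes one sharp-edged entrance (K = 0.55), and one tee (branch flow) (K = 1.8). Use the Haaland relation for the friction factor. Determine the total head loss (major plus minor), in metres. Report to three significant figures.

V = 4Q/(πD²) = 2.736 m/s; V²/2g = 0.3816 m
Re = 5.18×10^5, ε/D = 1.06×10^-5 → f = 0.01311 (Haaland)
Major: h_f = f(L/D)·V²/2g = 0.01311·947.0·0.3816 = 4.736 m
Minor: ΣK = 2.35; h_m = ΣK·V²/2g = 0.8968 m
Total H_L = 4.736 + 0.8968 = 5.633 m

H_L ≈ 5.63 m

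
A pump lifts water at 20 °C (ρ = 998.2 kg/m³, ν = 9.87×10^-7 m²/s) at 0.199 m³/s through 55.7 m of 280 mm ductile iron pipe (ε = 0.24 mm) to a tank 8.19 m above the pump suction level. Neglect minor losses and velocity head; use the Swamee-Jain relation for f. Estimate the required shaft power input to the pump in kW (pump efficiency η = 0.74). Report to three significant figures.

V = 4Q/(πD²) = 3.232 m/s; Re = 9.17×10^5; ε/D = 8.57×10^-4; f = 0.01939
h_f = f(L/D)V²/2g = 2.053 m
Total head H = z + h_f = 8.19 + 2.053 = 10.24 m
P_hyd = ρgQH = 998.2·9.81·0.199·10.24 = 19.96 kW
P_shaft = P_hyd/η = 19.96/0.74 = 26.97 kW

P_shaft ≈ 27.0 kW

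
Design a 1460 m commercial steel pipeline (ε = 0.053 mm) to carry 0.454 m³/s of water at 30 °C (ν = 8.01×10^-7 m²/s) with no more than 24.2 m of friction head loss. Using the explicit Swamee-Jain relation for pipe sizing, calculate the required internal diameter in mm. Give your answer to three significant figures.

Swamee-Jain (Type III): D = 0.66·[ε^1.25·(LQ²/(gh_f))^4.75 + ν·Q^9.4·(L/(gh_f))^5.2]^0.04
LQ²/(gh_f) = 1.268; L/(gh_f) = 6.150
Term 1 = ε^1.25·(…)^4.75 = 1.39×10^-5; Term 2 = ν·Q^9.4·(…)^5.2 = 6.05×10^-6
D = 0.66·(1.39×10^-5 + 6.05×10^-6)^0.04 = 0.4281 m = 428 mm
Check: V = 3.15 m/s, Re = 1.69×10^6, f = 0.01339, h_f = 23.1 m ≈ 24.2 m ✓

D ≈ 428 mm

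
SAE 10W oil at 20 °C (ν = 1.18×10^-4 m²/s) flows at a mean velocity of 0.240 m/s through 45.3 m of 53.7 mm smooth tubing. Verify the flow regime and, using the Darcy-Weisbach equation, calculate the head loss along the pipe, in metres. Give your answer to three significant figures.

Re = VD/ν = 0.240·0.05370/1.18×10^-4 = 109 → laminar (Re < 2300)
f = 64/Re = 0.5860
h_f = f(L/D)V²/(2g) = 0.5860·(45.3/0.05370)·0.240²/(2·9.81) = 1.451 m

h_f ≈ 1.45 m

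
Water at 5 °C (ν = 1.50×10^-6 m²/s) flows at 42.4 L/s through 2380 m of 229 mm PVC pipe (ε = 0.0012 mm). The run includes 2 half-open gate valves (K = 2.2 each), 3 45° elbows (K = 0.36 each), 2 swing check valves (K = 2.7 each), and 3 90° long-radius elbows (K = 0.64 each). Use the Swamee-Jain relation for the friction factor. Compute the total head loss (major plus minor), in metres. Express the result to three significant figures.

H_L ≈ 9.86 m

V = 4Q/(πD²) = 1.029 m/s; V²/2g = 0.05401 m
Re = 1.57×10^5, ε/D = 5.24×10^-6 → f = 0.01633 (Swamee-Jain)
Major: h_f = f(L/D)·V²/2g = 0.01633·10393·0.05401 = 9.167 m
Minor: ΣK = 12.8; h_m = ΣK·V²/2g = 0.6914 m
Total H_L = 9.167 + 0.6914 = 9.858 m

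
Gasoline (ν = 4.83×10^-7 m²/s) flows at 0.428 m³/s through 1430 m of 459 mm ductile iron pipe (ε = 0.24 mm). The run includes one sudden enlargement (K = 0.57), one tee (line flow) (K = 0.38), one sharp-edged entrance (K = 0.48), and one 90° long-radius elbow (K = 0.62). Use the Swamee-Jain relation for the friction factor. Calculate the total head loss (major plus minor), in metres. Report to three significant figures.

H_L ≈ 18.9 m

V = 4Q/(πD²) = 2.587 m/s; V²/2g = 0.3410 m
Re = 2.46×10^6, ε/D = 5.23×10^-4 → f = 0.01714 (Swamee-Jain)
Major: h_f = f(L/D)·V²/2g = 0.01714·3115·0.3410 = 18.20 m
Minor: ΣK = 2.05; h_m = ΣK·V²/2g = 0.6991 m
Total H_L = 18.20 + 0.6991 = 18.90 m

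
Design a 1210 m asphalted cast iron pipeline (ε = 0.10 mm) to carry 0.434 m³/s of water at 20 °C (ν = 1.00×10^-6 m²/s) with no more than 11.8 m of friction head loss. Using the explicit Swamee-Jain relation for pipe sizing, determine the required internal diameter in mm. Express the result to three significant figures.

Swamee-Jain (Type III): D = 0.66·[ε^1.25·(LQ²/(gh_f))^4.75 + ν·Q^9.4·(L/(gh_f))^5.2]^0.04
LQ²/(gh_f) = 1.969; L/(gh_f) = 10.45
Term 1 = ε^1.25·(…)^4.75 = 2.50×10^-4; Term 2 = ν·Q^9.4·(…)^5.2 = 7.81×10^-5
D = 0.66·(2.50×10^-4 + 7.81×10^-5)^0.04 = 0.4788 m = 479 mm
Check: V = 2.41 m/s, Re = 1.15×10^6, f = 0.01476, h_f = 11.0 m ≈ 11.8 m ✓

D ≈ 479 mm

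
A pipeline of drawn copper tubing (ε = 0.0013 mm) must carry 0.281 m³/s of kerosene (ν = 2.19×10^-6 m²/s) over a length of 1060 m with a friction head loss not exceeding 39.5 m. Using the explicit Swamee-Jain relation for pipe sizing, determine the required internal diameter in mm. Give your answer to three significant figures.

D ≈ 300 mm

Swamee-Jain (Type III): D = 0.66·[ε^1.25·(LQ²/(gh_f))^4.75 + ν·Q^9.4·(L/(gh_f))^5.2]^0.04
LQ²/(gh_f) = 0.2160; L/(gh_f) = 2.736
Term 1 = ε^1.25·(…)^4.75 = 3.03×10^-11; Term 2 = ν·Q^9.4·(…)^5.2 = 2.70×10^-9
D = 0.66·(3.03×10^-11 + 2.70×10^-9)^0.04 = 0.2999 m = 300 mm
Check: V = 3.98 m/s, Re = 5.45×10^5, f = 0.01297, h_f = 37.0 m ≈ 39.5 m ✓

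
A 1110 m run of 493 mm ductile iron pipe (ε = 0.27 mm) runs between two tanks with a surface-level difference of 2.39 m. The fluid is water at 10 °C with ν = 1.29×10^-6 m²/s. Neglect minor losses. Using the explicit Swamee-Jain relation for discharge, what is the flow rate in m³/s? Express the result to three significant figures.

Q ≈ 0.205 m³/s

Swamee-Jain (Type II): Q = -0.965·√(gD⁵h_f/L)·ln[ε/(3.7D) + √(3.17ν²L/(gD³h_f))]
√(gD⁵h_f/L) = √(9.81·0.493⁵·2.39/1110) = 0.02480
ε/(3.7D) = 1.48×10^-4; √(3.17ν²L/(gD³h_f)) = 4.57×10^-5
Q = -0.965·0.02480·ln(1.937×10^-4) = 0.2046 m³/s
Check: V = 1.07 m/s, Re = 4.10×10^5, f = 0.01825, h_f = 2.41 m ≈ 2.39 m ✓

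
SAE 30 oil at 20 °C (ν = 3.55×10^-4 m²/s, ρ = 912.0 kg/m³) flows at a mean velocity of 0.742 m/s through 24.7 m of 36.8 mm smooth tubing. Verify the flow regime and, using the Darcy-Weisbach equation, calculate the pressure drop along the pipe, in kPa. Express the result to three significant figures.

Δp ≈ 140 kPa

Re = VD/ν = 0.742·0.03680/3.55×10^-4 = 76.9 → laminar (Re < 2300)
f = 64/Re = 0.8321
h_f = f(L/D)V²/(2g) = 0.8321·(24.7/0.03680)·0.742²/(2·9.81) = 15.67 m
Δp = ρg·h_f = 912.0·9.81·15.67 = 140.2 kPa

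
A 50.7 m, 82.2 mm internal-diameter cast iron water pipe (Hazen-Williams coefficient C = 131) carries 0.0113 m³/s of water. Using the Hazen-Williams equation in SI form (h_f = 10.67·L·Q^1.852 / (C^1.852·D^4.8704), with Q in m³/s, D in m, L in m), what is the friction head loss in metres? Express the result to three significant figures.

h_f ≈ 3.10 m

h_f = 10.67·50.7·0.0113^1.852 / (131^1.852·0.0822^4.8704) = 3.100 m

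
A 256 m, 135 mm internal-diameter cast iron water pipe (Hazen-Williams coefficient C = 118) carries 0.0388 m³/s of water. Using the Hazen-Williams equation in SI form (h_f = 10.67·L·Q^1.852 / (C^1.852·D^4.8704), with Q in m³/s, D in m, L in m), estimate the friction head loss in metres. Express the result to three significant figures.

h_f ≈ 16.7 m

h_f = 10.67·256·0.0388^1.852 / (118^1.852·0.135^4.8704) = 16.65 m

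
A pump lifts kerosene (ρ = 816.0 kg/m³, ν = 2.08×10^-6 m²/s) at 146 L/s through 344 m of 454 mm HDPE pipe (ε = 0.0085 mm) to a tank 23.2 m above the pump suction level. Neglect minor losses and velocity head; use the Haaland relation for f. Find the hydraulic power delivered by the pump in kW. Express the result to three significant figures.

V = 4Q/(πD²) = 0.9019 m/s; Re = 1.97×10^5; ε/D = 1.87×10^-5; f = 0.01566
h_f = f(L/D)V²/2g = 0.4920 m
Total head H = z + h_f = 23.2 + 0.4920 = 23.69 m
P_hyd = ρgQH = 816.0·9.81·0.146·23.69 = 27.69 kW

P_hyd ≈ 27.7 kW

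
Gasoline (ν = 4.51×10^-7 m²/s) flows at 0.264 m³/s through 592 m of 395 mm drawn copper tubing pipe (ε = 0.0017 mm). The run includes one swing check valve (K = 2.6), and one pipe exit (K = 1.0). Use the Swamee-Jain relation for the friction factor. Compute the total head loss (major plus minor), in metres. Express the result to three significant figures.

V = 4Q/(πD²) = 2.154 m/s; V²/2g = 0.2366 m
Re = 1.89×10^6, ε/D = 4.30×10^-6 → f = 0.01062 (Swamee-Jain)
Major: h_f = f(L/D)·V²/2g = 0.01062·1499·0.2366 = 3.765 m
Minor: ΣK = 3.60; h_m = ΣK·V²/2g = 0.8516 m
Total H_L = 3.765 + 0.8516 = 4.617 m

H_L ≈ 4.62 m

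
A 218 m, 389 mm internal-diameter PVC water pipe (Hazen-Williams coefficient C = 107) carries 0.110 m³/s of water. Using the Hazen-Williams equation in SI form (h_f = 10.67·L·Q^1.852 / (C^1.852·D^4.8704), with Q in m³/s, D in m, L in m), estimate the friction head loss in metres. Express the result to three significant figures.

h_f ≈ 0.676 m

h_f = 10.67·218·0.110^1.852 / (107^1.852·0.389^4.8704) = 0.6760 m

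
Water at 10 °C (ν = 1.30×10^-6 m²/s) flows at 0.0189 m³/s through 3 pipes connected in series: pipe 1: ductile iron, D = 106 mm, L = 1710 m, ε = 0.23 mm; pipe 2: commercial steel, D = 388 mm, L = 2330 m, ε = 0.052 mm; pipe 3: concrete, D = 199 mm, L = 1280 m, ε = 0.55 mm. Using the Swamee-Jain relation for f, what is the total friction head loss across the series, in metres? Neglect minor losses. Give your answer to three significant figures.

H ≈ 98.1 m

Pipe 1: V = 2.142 m/s, Re = 1.75×10^5, ε/D = 0.00217, f = 0.02508, h_1 = f(L/D)V²/2g = 94.59 m
Pipe 2: V = 0.1598 m/s, Re = 4.77×10^4, ε/D = 1.34×10^-4, f = 0.02151, h_2 = f(L/D)V²/2g = 0.1682 m
Pipe 3: V = 0.6077 m/s, Re = 9.30×10^4, ε/D = 0.00276, f = 0.02729, h_3 = f(L/D)V²/2g = 3.304 m
Series → Q common, losses add: H = Σh = 98.06 m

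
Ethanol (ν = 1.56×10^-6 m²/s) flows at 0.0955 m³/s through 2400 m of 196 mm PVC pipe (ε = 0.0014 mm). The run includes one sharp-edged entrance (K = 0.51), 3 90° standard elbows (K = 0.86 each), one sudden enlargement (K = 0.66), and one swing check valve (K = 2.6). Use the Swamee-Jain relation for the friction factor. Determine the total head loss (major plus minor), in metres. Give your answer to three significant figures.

H_L ≈ 89.2 m

V = 4Q/(πD²) = 3.165 m/s; V²/2g = 0.5106 m
Re = 3.98×10^5, ε/D = 7.14×10^-6 → f = 0.01374 (Swamee-Jain)
Major: h_f = f(L/D)·V²/2g = 0.01374·12245·0.5106 = 85.93 m
Minor: ΣK = 6.35; h_m = ΣK·V²/2g = 3.242 m
Total H_L = 85.93 + 3.242 = 89.18 m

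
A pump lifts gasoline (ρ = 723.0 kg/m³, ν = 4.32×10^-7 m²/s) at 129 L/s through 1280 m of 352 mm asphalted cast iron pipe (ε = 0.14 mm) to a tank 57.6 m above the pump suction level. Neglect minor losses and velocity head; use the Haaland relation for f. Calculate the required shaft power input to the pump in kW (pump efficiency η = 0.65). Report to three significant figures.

P_shaft ≈ 88.6 kW

V = 4Q/(πD²) = 1.326 m/s; Re = 1.08×10^6; ε/D = 3.98×10^-4; f = 0.01639
h_f = f(L/D)V²/2g = 5.337 m
Total head H = z + h_f = 57.6 + 5.337 = 62.94 m
P_hyd = ρgQH = 723.0·9.81·0.129·62.94 = 57.58 kW
P_shaft = P_hyd/η = 57.58/0.65 = 88.59 kW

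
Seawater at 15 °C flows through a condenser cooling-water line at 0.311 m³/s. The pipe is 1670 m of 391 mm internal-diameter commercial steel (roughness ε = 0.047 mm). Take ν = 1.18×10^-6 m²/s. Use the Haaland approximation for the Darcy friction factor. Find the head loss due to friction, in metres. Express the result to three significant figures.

V = 4Q/(πD²) = 4·0.311/(π·0.391²) = 2.590 m/s
Re = VD/ν = 2.590·0.391/1.18×10^-6 = 8.58×10^5 → turbulent
ε/D = 0.047/391 = 1.20×10^-4
Haaland: f = 0.01377
h_f = f(L/D)V²/(2g) = 0.01377·(1670/0.391)·2.590²/(2·9.81) = 20.12 m

h_f ≈ 20.1 m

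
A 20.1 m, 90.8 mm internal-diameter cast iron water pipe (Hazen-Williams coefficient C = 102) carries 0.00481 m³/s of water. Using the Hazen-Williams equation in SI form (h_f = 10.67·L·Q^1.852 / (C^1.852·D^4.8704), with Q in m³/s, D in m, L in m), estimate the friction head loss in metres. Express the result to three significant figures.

h_f ≈ 0.247 m

h_f = 10.67·20.1·0.00481^1.852 / (102^1.852·0.0908^4.8704) = 0.2473 m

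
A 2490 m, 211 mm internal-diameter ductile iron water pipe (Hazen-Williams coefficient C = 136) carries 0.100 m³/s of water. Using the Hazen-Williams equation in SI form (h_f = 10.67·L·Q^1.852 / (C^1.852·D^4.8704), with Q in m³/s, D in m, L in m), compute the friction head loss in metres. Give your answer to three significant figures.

h_f ≈ 81.7 m

h_f = 10.67·2490·0.100^1.852 / (136^1.852·0.211^4.8704) = 81.67 m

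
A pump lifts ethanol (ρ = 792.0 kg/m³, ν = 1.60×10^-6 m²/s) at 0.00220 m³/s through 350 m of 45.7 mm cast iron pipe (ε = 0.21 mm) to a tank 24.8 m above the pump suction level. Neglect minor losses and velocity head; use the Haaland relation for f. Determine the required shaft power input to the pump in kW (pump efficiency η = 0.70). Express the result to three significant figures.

P_shaft ≈ 1.15 kW

V = 4Q/(πD²) = 1.341 m/s; Re = 3.83×10^4; ε/D = 0.00460; f = 0.03190
h_f = f(L/D)V²/2g = 22.40 m
Total head H = z + h_f = 24.8 + 22.40 = 47.20 m
P_hyd = ρgQH = 792.0·9.81·0.00220·47.20 = 0.8067 kW
P_shaft = P_hyd/η = 0.8067/0.70 = 1.152 kW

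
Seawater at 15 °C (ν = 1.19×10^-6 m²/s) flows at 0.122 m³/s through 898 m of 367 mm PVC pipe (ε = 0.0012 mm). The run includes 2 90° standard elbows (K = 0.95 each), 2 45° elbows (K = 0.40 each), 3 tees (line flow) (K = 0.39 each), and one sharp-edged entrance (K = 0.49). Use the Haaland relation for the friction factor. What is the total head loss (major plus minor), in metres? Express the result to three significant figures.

V = 4Q/(πD²) = 1.153 m/s; V²/2g = 0.06779 m
Re = 3.56×10^5, ε/D = 3.27×10^-6 → f = 0.01392 (Haaland)
Major: h_f = f(L/D)·V²/2g = 0.01392·2447·0.06779 = 2.310 m
Minor: ΣK = 4.36; h_m = ΣK·V²/2g = 0.2956 m
Total H_L = 2.310 + 0.2956 = 2.605 m

H_L ≈ 2.61 m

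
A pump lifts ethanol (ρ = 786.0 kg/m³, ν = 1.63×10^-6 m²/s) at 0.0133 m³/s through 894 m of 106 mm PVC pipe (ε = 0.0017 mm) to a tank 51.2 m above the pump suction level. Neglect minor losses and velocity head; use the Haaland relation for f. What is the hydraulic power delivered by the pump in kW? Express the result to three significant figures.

P_hyd ≈ 7.05 kW

V = 4Q/(πD²) = 1.507 m/s; Re = 9.80×10^4; ε/D = 1.60×10^-5; f = 0.01796
h_f = f(L/D)V²/2g = 17.54 m
Total head H = z + h_f = 51.2 + 17.54 = 68.74 m
P_hyd = ρgQH = 786.0·9.81·0.0133·68.74 = 7.049 kW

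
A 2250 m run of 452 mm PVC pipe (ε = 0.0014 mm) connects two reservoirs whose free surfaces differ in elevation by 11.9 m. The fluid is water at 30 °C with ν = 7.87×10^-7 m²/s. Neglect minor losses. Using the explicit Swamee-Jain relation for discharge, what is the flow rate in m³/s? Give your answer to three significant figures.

Swamee-Jain (Type II): Q = -0.965·√(gD⁵h_f/L)·ln[ε/(3.7D) + √(3.17ν²L/(gD³h_f))]
√(gD⁵h_f/L) = √(9.81·0.452⁵·11.9/2250) = 0.03129
ε/(3.7D) = 8.37×10^-7; √(3.17ν²L/(gD³h_f)) = 2.02×10^-5
Q = -0.965·0.03129·ln(2.108×10^-5) = 0.3251 m³/s
Check: V = 2.03 m/s, Re = 1.16×10^6, f = 0.01140, h_f = 11.9 m ≈ 11.9 m ✓

Q ≈ 0.325 m³/s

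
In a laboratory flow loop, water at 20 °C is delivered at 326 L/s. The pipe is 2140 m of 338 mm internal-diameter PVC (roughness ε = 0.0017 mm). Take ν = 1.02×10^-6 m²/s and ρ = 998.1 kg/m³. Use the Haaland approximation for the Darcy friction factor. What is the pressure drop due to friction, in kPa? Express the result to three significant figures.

V = 4Q/(πD²) = 4·0.326/(π·0.338²) = 3.633 m/s
Re = VD/ν = 3.633·0.338/1.02×10^-6 = 1.20×10^6 → turbulent
ε/D = 0.0017/338 = 5.03×10^-6
Haaland: f = 0.01133
h_f = f(L/D)V²/(2g) = 0.01133·(2140/0.338)·3.633²/(2·9.81) = 48.27 m
Δp = ρg·h_f = 998.1·9.81·48.27 = 472.6 kPa

Δp ≈ 473 kPa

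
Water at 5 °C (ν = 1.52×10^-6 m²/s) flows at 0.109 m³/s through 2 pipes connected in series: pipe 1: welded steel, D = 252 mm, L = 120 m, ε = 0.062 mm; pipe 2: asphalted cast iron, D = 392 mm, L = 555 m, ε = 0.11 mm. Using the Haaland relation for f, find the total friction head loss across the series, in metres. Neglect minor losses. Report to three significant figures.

H ≈ 2.87 m

Pipe 1: V = 2.185 m/s, Re = 3.62×10^5, ε/D = 2.46×10^-4, f = 0.01612, h_1 = f(L/D)V²/2g = 1.869 m
Pipe 2: V = 0.9032 m/s, Re = 2.33×10^5, ε/D = 2.81×10^-4, f = 0.01709, h_2 = f(L/D)V²/2g = 1.006 m
Series → Q common, losses add: H = Σh = 2.875 m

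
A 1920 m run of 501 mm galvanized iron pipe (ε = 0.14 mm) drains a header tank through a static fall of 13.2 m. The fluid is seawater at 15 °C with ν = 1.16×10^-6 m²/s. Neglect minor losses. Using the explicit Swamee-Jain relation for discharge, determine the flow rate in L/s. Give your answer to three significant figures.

Q ≈ 411 L/s

Swamee-Jain (Type II): Q = -0.965·√(gD⁵h_f/L)·ln[ε/(3.7D) + √(3.17ν²L/(gD³h_f))]
√(gD⁵h_f/L) = √(9.81·0.501⁵·13.2/1920) = 0.04614
ε/(3.7D) = 7.55×10^-5; √(3.17ν²L/(gD³h_f)) = 2.24×10^-5
Q = -0.965·0.04614·ln(9.795×10^-5) = 0.4110 m³/s
Check: V = 2.08 m/s, Re = 9.00×10^5, f = 0.01565, h_f = 13.3 m ≈ 13.2 m ✓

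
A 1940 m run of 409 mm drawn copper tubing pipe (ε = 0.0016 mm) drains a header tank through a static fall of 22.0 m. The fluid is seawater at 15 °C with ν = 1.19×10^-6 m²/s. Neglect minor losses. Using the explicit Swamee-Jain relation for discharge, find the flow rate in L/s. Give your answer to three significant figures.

Swamee-Jain (Type II): Q = -0.965·√(gD⁵h_f/L)·ln[ε/(3.7D) + √(3.17ν²L/(gD³h_f))]
√(gD⁵h_f/L) = √(9.81·0.409⁵·22.0/1940) = 0.03568
ε/(3.7D) = 1.06×10^-6; √(3.17ν²L/(gD³h_f)) = 2.43×10^-5
Q = -0.965·0.03568·ln(2.534×10^-5) = 0.3644 m³/s
Check: V = 2.77 m/s, Re = 9.53×10^5, f = 0.01180, h_f = 21.9 m ≈ 22.0 m ✓

Q ≈ 364 L/s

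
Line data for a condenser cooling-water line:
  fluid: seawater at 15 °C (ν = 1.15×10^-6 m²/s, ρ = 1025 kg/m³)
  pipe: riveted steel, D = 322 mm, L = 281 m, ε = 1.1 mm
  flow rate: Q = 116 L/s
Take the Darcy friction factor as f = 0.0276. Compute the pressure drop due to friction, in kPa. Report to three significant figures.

Δp ≈ 25.0 kPa

V = 4Q/(πD²) = 4·0.116/(π·0.322²) = 1.424 m/s
h_f = f(L/D)V²/(2g) = 0.02760·(281/0.322)·1.424²/(2·9.81) = 2.491 m
Δp = ρg·h_f = 1025·9.81·2.491 = 25.05 kPa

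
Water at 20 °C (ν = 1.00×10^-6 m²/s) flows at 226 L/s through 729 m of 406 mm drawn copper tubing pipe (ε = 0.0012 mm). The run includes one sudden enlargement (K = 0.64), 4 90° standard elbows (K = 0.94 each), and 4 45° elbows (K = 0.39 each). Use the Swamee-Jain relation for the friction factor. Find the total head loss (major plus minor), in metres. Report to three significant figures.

V = 4Q/(πD²) = 1.746 m/s; V²/2g = 0.1553 m
Re = 7.09×10^5, ε/D = 2.96×10^-6 → f = 0.01237 (Swamee-Jain)
Major: h_f = f(L/D)·V²/2g = 0.01237·1796·0.1553 = 3.450 m
Minor: ΣK = 5.96; h_m = ΣK·V²/2g = 0.9257 m
Total H_L = 3.450 + 0.9257 = 4.376 m

H_L ≈ 4.38 m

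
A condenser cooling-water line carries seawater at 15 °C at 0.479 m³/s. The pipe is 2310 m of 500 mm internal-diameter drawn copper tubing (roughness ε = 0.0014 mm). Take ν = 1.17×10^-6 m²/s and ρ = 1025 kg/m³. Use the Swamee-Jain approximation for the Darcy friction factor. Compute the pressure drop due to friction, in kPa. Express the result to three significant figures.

Δp ≈ 163 kPa

V = 4Q/(πD²) = 4·0.479/(π·0.500²) = 2.440 m/s
Re = VD/ν = 2.440·0.500/1.17×10^-6 = 1.04×10^6 → turbulent
ε/D = 0.0014/500 = 2.80×10^-6
Swamee-Jain: f = 0.01160
h_f = f(L/D)V²/(2g) = 0.01160·(2310/0.500)·2.440²/(2·9.81) = 16.25 m
Δp = ρg·h_f = 1025·9.81·16.25 = 163.4 kPa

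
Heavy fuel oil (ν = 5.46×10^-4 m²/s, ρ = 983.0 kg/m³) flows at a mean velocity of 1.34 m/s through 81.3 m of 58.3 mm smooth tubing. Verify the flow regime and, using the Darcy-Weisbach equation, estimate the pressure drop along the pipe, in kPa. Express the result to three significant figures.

Δp ≈ 550 kPa

Re = VD/ν = 1.34·0.05830/5.46×10^-4 = 143 → laminar (Re < 2300)
f = 64/Re = 0.4473
h_f = f(L/D)V²/(2g) = 0.4473·(81.3/0.05830)·1.34²/(2·9.81) = 57.09 m
Δp = ρg·h_f = 983.0·9.81·57.09 = 550.5 kPa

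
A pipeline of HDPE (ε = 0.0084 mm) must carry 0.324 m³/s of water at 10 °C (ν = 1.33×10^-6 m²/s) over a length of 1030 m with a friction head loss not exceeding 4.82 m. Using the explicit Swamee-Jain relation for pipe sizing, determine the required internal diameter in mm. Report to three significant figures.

Swamee-Jain (Type III): D = 0.66·[ε^1.25·(LQ²/(gh_f))^4.75 + ν·Q^9.4·(L/(gh_f))^5.2]^0.04
LQ²/(gh_f) = 2.287; L/(gh_f) = 21.78
Term 1 = ε^1.25·(…)^4.75 = 2.30×10^-5; Term 2 = ν·Q^9.4·(…)^5.2 = 3.03×10^-4
D = 0.66·(2.30×10^-5 + 3.03×10^-4)^0.04 = 0.4787 m = 479 mm
Check: V = 1.80 m/s, Re = 6.48×10^5, f = 0.01283, h_f = 4.56 m ≈ 4.82 m ✓

D ≈ 479 mm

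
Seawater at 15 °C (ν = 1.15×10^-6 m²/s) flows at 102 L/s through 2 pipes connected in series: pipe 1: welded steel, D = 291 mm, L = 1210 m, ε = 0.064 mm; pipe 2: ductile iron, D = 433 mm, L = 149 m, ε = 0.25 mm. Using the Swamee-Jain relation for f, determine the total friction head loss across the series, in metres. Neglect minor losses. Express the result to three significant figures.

H ≈ 8.16 m

Pipe 1: V = 1.534 m/s, Re = 3.88×10^5, ε/D = 2.20×10^-4, f = 0.01605, h_1 = f(L/D)V²/2g = 8.000 m
Pipe 2: V = 0.6927 m/s, Re = 2.61×10^5, ε/D = 5.77×10^-4, f = 0.01894, h_2 = f(L/D)V²/2g = 0.1594 m
Series → Q common, losses add: H = Σh = 8.159 m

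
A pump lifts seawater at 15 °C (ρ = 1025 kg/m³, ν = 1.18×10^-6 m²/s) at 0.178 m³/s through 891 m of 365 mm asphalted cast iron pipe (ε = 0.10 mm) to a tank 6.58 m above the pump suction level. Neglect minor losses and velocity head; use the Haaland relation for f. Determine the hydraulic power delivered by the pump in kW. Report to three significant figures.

V = 4Q/(πD²) = 1.701 m/s; Re = 5.26×10^5; ε/D = 2.74×10^-4; f = 0.01589
h_f = f(L/D)V²/2g = 5.720 m
Total head H = z + h_f = 6.58 + 5.720 = 12.30 m
P_hyd = ρgQH = 1025·9.81·0.178·12.30 = 22.02 kW

P_hyd ≈ 22.0 kW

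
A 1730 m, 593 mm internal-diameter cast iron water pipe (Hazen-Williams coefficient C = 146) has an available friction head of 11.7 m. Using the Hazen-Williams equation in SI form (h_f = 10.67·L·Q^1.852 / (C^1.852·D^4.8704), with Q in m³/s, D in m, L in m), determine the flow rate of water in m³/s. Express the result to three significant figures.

Q ≈ 0.693 m³/s

Rearranging: Q = [h_f·C^1.852·D^4.8704 / (10.67·L)]^(1/1.852)
Q = [11.7·146^1.852·0.593^4.8704 / (10.67·1730)]^0.540 = 0.6930 m³/s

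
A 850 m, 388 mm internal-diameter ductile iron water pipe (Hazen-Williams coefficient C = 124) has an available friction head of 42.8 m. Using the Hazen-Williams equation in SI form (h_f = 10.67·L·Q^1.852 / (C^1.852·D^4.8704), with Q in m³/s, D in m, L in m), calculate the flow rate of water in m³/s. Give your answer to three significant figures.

Q ≈ 0.570 m³/s

Rearranging: Q = [h_f·C^1.852·D^4.8704 / (10.67·L)]^(1/1.852)
Q = [42.8·124^1.852·0.388^4.8704 / (10.67·850)]^0.540 = 0.5703 m³/s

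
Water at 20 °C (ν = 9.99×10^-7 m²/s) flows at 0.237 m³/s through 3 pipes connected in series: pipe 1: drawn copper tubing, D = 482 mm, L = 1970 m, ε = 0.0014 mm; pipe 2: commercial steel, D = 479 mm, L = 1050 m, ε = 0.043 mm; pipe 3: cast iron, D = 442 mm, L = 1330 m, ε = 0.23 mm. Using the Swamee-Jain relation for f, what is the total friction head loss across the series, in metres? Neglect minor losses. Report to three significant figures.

H ≈ 13.6 m

Pipe 1: V = 1.299 m/s, Re = 6.27×10^5, ε/D = 2.90×10^-6, f = 0.01263, h_1 = f(L/D)V²/2g = 4.439 m
Pipe 2: V = 1.315 m/s, Re = 6.31×10^5, ε/D = 8.98×10^-5, f = 0.01397, h_2 = f(L/D)V²/2g = 2.700 m
Pipe 3: V = 1.545 m/s, Re = 6.83×10^5, ε/D = 5.20×10^-4, f = 0.01766, h_3 = f(L/D)V²/2g = 6.462 m
Series → Q common, losses add: H = Σh = 13.60 m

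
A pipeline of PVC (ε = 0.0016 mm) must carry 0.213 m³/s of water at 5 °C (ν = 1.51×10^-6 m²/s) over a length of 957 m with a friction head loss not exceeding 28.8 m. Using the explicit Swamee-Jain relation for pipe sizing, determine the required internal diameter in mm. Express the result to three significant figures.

D ≈ 278 mm

Swamee-Jain (Type III): D = 0.66·[ε^1.25·(LQ²/(gh_f))^4.75 + ν·Q^9.4·(L/(gh_f))^5.2]^0.04
LQ²/(gh_f) = 0.1537; L/(gh_f) = 3.387
Term 1 = ε^1.25·(…)^4.75 = 7.79×10^-12; Term 2 = ν·Q^9.4·(…)^5.2 = 4.18×10^-10
D = 0.66·(7.79×10^-12 + 4.18×10^-10)^0.04 = 0.2784 m = 278 mm
Check: V = 3.50 m/s, Re = 6.45×10^5, f = 0.01262, h_f = 27.1 m ≈ 28.8 m ✓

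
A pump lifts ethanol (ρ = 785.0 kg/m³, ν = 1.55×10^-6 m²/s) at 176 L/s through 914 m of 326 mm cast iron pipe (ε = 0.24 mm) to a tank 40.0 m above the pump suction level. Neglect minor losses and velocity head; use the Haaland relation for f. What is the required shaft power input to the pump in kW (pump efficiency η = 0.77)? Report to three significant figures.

V = 4Q/(πD²) = 2.109 m/s; Re = 4.43×10^5; ε/D = 7.36×10^-4; f = 0.01901
h_f = f(L/D)V²/2g = 12.08 m
Total head H = z + h_f = 40.0 + 12.08 = 52.08 m
P_hyd = ρgQH = 785.0·9.81·0.176·52.08 = 70.58 kW
P_shaft = P_hyd/η = 70.58/0.77 = 91.67 kW

P_shaft ≈ 91.7 kW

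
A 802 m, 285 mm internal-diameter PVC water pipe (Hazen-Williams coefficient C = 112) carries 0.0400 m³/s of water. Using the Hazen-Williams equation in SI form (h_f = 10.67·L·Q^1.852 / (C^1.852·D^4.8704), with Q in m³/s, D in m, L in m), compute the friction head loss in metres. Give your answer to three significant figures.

h_f = 10.67·802·0.0400^1.852 / (112^1.852·0.285^4.8704) = 1.597 m

h_f ≈ 1.60 m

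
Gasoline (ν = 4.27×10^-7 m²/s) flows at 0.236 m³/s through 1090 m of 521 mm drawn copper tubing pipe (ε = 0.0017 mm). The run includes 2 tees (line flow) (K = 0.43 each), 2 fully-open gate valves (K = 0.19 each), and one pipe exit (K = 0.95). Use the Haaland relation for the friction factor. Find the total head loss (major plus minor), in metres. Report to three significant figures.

H_L ≈ 1.59 m

V = 4Q/(πD²) = 1.107 m/s; V²/2g = 0.06246 m
Re = 1.35×10^6, ε/D = 3.26×10^-6 → f = 0.01109 (Haaland)
Major: h_f = f(L/D)·V²/2g = 0.01109·2092·0.06246 = 1.449 m
Minor: ΣK = 2.19; h_m = ΣK·V²/2g = 0.1368 m
Total H_L = 1.449 + 0.1368 = 1.586 m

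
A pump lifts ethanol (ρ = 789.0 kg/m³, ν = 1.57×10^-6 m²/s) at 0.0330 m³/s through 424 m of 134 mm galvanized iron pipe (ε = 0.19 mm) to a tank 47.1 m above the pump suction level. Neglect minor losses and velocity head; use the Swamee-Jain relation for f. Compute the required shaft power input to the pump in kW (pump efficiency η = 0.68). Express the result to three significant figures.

V = 4Q/(πD²) = 2.340 m/s; Re = 2.00×10^5; ε/D = 0.00142; f = 0.02271
h_f = f(L/D)V²/2g = 20.05 m
Total head H = z + h_f = 47.1 + 20.05 = 67.15 m
P_hyd = ρgQH = 789.0·9.81·0.0330·67.15 = 17.15 kW
P_shaft = P_hyd/η = 17.15/0.68 = 25.22 kW

P_shaft ≈ 25.2 kW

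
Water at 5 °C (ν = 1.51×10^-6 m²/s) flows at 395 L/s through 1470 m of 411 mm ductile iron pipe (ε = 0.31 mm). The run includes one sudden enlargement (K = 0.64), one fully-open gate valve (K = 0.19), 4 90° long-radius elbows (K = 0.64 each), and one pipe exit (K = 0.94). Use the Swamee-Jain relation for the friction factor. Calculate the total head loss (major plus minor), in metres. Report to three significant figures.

V = 4Q/(πD²) = 2.977 m/s; V²/2g = 0.4518 m
Re = 8.10×10^5, ε/D = 7.54×10^-4 → f = 0.01892 (Swamee-Jain)
Major: h_f = f(L/D)·V²/2g = 0.01892·3577·0.4518 = 30.57 m
Minor: ΣK = 4.33; h_m = ΣK·V²/2g = 1.956 m
Total H_L = 30.57 + 1.956 = 32.52 m

H_L ≈ 32.5 m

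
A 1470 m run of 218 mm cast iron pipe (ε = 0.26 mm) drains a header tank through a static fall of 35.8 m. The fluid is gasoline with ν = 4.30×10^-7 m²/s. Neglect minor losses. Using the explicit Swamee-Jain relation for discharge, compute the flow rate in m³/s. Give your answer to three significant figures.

Q ≈ 0.0837 m³/s

Swamee-Jain (Type II): Q = -0.965·√(gD⁵h_f/L)·ln[ε/(3.7D) + √(3.17ν²L/(gD³h_f))]
√(gD⁵h_f/L) = √(9.81·0.218⁵·35.8/1470) = 0.01085
ε/(3.7D) = 3.22×10^-4; √(3.17ν²L/(gD³h_f)) = 1.54×10^-5
Q = -0.965·0.01085·ln(3.377×10^-4) = 0.08366 m³/s
Check: V = 2.24 m/s, Re = 1.14×10^6, f = 0.02082, h_f = 35.9 m ≈ 35.8 m ✓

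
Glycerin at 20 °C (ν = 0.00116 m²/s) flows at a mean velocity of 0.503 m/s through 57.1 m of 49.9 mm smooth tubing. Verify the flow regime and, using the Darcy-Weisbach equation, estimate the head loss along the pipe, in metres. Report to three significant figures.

h_f ≈ 43.6 m

Re = VD/ν = 0.503·0.04990/0.00116 = 21.6 → laminar (Re < 2300)
f = 64/Re = 2.958
h_f = f(L/D)V²/(2g) = 2.958·(57.1/0.04990)·0.503²/(2·9.81) = 43.65 m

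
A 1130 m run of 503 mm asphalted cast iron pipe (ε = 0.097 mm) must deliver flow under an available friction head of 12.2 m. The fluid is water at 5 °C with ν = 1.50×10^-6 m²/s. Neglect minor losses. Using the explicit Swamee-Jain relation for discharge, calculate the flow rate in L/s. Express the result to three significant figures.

Swamee-Jain (Type II): Q = -0.965·√(gD⁵h_f/L)·ln[ε/(3.7D) + √(3.17ν²L/(gD³h_f))]
√(gD⁵h_f/L) = √(9.81·0.503⁵·12.2/1130) = 0.05840
ε/(3.7D) = 5.21×10^-5; √(3.17ν²L/(gD³h_f)) = 2.30×10^-5
Q = -0.965·0.05840·ln(7.512×10^-5) = 0.5352 m³/s
Check: V = 2.69 m/s, Re = 9.03×10^5, f = 0.01478, h_f = 12.3 m ≈ 12.2 m ✓

Q ≈ 535 L/s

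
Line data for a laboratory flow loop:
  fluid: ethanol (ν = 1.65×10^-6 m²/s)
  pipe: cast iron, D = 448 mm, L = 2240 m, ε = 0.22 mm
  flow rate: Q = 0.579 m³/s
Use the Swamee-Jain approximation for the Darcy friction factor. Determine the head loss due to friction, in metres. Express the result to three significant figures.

V = 4Q/(πD²) = 4·0.579/(π·0.448²) = 3.673 m/s
Re = VD/ν = 3.673·0.448/1.65×10^-6 = 9.97×10^5 → turbulent
ε/D = 0.22/448 = 4.91×10^-4
Swamee-Jain: f = 0.01724
h_f = f(L/D)V²/(2g) = 0.01724·(2240/0.448)·3.673²/(2·9.81) = 59.28 m

h_f ≈ 59.3 m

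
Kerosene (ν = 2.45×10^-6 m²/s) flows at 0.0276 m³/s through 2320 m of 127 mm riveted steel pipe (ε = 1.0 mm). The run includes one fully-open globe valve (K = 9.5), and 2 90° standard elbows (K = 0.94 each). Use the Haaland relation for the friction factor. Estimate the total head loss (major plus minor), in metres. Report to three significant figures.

H_L ≈ 160 m

V = 4Q/(πD²) = 2.179 m/s; V²/2g = 0.2419 m
Re = 1.13×10^5, ε/D = 0.00787 → f = 0.03566 (Haaland)
Major: h_f = f(L/D)·V²/2g = 0.03566·18268·0.2419 = 157.6 m
Minor: ΣK = 11.4; h_m = ΣK·V²/2g = 2.753 m
Total H_L = 157.6 + 2.753 = 160.4 m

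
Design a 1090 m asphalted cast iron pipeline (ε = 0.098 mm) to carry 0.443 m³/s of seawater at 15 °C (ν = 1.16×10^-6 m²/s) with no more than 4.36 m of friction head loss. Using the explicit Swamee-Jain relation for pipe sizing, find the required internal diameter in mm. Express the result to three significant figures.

Swamee-Jain (Type III): D = 0.66·[ε^1.25·(LQ²/(gh_f))^4.75 + ν·Q^9.4·(L/(gh_f))^5.2]^0.04
LQ²/(gh_f) = 5.001; L/(gh_f) = 25.48
Term 1 = ε^1.25·(…)^4.75 = 0.0204; Term 2 = ν·Q^9.4·(…)^5.2 = 0.0113
D = 0.66·(0.0204 + 0.0113)^0.04 = 0.5749 m = 575 mm
Check: V = 1.71 m/s, Re = 8.46×10^5, f = 0.01459, h_f = 4.11 m ≈ 4.36 m ✓

D ≈ 575 mm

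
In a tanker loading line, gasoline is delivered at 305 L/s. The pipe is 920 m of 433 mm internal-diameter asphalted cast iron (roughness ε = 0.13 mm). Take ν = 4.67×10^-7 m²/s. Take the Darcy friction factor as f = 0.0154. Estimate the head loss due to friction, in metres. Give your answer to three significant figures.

V = 4Q/(πD²) = 4·0.305/(π·0.433²) = 2.071 m/s
h_f = f(L/D)V²/(2g) = 0.01540·(920/0.433)·2.071²/(2·9.81) = 7.155 m

h_f ≈ 7.15 m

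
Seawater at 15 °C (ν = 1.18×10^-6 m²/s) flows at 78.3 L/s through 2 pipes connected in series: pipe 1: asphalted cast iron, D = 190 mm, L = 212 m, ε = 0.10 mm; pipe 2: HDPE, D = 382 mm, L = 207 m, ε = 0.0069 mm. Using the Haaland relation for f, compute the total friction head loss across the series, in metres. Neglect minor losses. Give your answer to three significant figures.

H ≈ 7.93 m

Pipe 1: V = 2.762 m/s, Re = 4.45×10^5, ε/D = 5.26×10^-4, f = 0.01784, h_1 = f(L/D)V²/2g = 7.736 m
Pipe 2: V = 0.6832 m/s, Re = 2.21×10^5, ε/D = 1.81×10^-5, f = 0.01532, h_2 = f(L/D)V²/2g = 0.1975 m
Series → Q common, losses add: H = Σh = 7.933 m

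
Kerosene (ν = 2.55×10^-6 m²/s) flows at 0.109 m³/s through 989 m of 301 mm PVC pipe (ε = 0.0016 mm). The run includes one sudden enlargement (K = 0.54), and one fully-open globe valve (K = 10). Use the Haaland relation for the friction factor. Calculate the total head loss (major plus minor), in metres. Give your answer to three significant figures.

H_L ≈ 7.48 m

V = 4Q/(πD²) = 1.532 m/s; V²/2g = 0.1196 m
Re = 1.81×10^5, ε/D = 5.32×10^-6 → f = 0.01584 (Haaland)
Major: h_f = f(L/D)·V²/2g = 0.01584·3286·0.1196 = 6.223 m
Minor: ΣK = 10.5; h_m = ΣK·V²/2g = 1.261 m
Total H_L = 6.223 + 1.261 = 7.483 m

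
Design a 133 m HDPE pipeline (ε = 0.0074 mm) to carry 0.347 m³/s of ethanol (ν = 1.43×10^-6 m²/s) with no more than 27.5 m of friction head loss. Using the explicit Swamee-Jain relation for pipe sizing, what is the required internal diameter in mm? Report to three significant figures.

D ≈ 226 mm

Swamee-Jain (Type III): D = 0.66·[ε^1.25·(LQ²/(gh_f))^4.75 + ν·Q^9.4·(L/(gh_f))^5.2]^0.04
LQ²/(gh_f) = 0.05936; L/(gh_f) = 0.4930
Term 1 = ε^1.25·(…)^4.75 = 5.76×10^-13; Term 2 = ν·Q^9.4·(…)^5.2 = 1.73×10^-12
D = 0.66·(5.76×10^-13 + 1.73×10^-12)^0.04 = 0.2260 m = 226 mm
Check: V = 8.65 m/s, Re = 1.37×10^6, f = 0.01190, h_f = 26.7 m ≈ 27.5 m ✓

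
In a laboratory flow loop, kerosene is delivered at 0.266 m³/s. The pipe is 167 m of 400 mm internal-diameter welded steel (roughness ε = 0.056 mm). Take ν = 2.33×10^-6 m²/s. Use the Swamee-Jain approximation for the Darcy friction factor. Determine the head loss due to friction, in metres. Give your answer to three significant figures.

V = 4Q/(πD²) = 4·0.266/(π·0.400²) = 2.117 m/s
Re = VD/ν = 2.117·0.400/2.33×10^-6 = 3.63×10^5 → turbulent
ε/D = 0.056/400 = 1.40×10^-4
Swamee-Jain: f = 0.01544
h_f = f(L/D)V²/(2g) = 0.01544·(167/0.400)·2.117²/(2·9.81) = 1.472 m

h_f ≈ 1.47 m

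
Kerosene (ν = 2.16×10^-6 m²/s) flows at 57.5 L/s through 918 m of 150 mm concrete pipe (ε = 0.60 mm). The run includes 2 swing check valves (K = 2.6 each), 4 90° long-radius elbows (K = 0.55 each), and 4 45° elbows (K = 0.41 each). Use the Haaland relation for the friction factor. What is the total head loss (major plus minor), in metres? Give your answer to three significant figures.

V = 4Q/(πD²) = 3.254 m/s; V²/2g = 0.5396 m
Re = 2.26×10^5, ε/D = 0.00400 → f = 0.02891 (Haaland)
Major: h_f = f(L/D)·V²/2g = 0.02891·6120·0.5396 = 95.49 m
Minor: ΣK = 9.04; h_m = ΣK·V²/2g = 4.878 m
Total H_L = 95.49 + 4.878 = 100.4 m

H_L ≈ 100 m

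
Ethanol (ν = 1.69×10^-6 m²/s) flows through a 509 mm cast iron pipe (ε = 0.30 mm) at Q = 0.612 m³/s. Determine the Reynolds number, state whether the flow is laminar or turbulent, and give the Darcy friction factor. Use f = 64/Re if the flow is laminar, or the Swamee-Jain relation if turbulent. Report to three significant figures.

Re ≈ 9.06×10^5; turbulent; f ≈ 0.0179

V = 4Q/(πD²) = 3.008 m/s
Re = VD/ν = 3.008·0.509/1.69×10^-6 = 9.06×10^5
Re > 4000 → turbulent; ε/D = 5.89×10^-4
Swamee-Jain: f = 0.01793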